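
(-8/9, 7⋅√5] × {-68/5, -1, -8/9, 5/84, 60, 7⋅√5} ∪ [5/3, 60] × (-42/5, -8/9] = ([5/3, 60] × (-42/5, -8/9]) ∪ ((-8/9, 7⋅√5] × {-68/5, -1, -8/9, 5/84, 60, 7⋅√5})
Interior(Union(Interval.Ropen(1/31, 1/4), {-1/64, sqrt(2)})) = Interval.open(1/31, 1/4)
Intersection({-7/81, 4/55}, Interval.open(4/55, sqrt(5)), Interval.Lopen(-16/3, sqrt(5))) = EmptySet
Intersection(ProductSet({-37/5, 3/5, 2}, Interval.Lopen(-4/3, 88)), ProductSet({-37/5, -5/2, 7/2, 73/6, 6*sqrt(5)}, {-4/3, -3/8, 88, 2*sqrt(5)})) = ProductSet({-37/5}, {-3/8, 88, 2*sqrt(5)})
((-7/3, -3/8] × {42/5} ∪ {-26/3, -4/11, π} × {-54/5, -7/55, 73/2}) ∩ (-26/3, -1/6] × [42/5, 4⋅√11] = (-7/3, -3/8] × {42/5}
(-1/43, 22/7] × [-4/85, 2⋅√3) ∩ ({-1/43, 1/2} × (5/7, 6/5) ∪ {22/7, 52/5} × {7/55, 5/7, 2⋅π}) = ({22/7} × {7/55, 5/7}) ∪ ({1/2} × (5/7, 6/5))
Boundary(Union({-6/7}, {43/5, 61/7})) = {-6/7, 43/5, 61/7}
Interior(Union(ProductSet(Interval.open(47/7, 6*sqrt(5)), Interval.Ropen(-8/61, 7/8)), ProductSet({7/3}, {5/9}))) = ProductSet(Interval.open(47/7, 6*sqrt(5)), Interval.open(-8/61, 7/8))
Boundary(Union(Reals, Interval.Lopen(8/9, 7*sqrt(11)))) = EmptySet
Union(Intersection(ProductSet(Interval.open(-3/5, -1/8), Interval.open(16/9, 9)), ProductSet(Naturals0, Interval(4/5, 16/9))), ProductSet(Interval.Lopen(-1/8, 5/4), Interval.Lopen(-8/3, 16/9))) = ProductSet(Interval.Lopen(-1/8, 5/4), Interval.Lopen(-8/3, 16/9))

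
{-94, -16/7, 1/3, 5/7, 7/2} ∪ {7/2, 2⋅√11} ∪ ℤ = ℤ ∪ {-16/7, 1/3, 5/7, 7/2, 2⋅√11}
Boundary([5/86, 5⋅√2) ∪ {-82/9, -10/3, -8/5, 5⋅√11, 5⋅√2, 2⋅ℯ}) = {-82/9, -10/3, -8/5, 5/86, 5⋅√11, 5⋅√2}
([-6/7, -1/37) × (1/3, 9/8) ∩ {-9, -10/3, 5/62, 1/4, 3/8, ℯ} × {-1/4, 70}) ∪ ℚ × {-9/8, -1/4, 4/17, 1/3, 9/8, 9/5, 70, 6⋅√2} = ℚ × {-9/8, -1/4, 4/17, 1/3, 9/8, 9/5, 70, 6⋅√2}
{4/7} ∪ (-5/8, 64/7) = (-5/8, 64/7)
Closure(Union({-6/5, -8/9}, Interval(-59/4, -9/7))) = Union({-6/5, -8/9}, Interval(-59/4, -9/7))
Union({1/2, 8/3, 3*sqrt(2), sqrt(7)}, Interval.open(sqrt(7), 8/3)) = Union({1/2, 3*sqrt(2)}, Interval(sqrt(7), 8/3))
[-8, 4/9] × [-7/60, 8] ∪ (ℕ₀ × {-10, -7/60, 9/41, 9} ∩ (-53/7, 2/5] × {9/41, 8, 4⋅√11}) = [-8, 4/9] × [-7/60, 8]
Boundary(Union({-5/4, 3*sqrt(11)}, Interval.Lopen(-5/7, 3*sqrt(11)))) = {-5/4, -5/7, 3*sqrt(11)}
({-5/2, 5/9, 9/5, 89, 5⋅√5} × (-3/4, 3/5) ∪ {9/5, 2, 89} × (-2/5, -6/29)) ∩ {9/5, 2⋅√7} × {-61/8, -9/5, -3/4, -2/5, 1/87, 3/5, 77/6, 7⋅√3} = {9/5} × {-2/5, 1/87}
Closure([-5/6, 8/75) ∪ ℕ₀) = [-5/6, 8/75] ∪ ℕ₀ ∪ (ℕ₀ \ (-5/6, 8/75))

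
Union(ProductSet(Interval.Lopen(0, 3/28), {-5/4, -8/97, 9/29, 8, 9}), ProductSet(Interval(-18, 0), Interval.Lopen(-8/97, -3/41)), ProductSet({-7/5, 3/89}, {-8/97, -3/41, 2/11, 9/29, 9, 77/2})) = Union(ProductSet({-7/5, 3/89}, {-8/97, -3/41, 2/11, 9/29, 9, 77/2}), ProductSet(Interval(-18, 0), Interval.Lopen(-8/97, -3/41)), ProductSet(Interval.Lopen(0, 3/28), {-5/4, -8/97, 9/29, 8, 9}))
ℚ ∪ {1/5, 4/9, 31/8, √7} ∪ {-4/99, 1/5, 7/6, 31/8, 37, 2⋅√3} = ℚ ∪ {2⋅√3, √7}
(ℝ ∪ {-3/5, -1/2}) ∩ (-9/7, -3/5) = (-9/7, -3/5)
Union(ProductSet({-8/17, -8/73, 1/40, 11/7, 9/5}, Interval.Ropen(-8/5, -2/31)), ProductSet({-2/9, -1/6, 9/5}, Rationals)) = Union(ProductSet({-2/9, -1/6, 9/5}, Rationals), ProductSet({-8/17, -8/73, 1/40, 11/7, 9/5}, Interval.Ropen(-8/5, -2/31)))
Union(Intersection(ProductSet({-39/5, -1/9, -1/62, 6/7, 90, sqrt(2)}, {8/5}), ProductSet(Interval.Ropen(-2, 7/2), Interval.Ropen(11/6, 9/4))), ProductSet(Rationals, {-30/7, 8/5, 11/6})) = ProductSet(Rationals, {-30/7, 8/5, 11/6})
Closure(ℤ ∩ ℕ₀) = ℕ₀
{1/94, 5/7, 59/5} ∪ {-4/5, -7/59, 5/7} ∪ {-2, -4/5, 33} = {-2, -4/5, -7/59, 1/94, 5/7, 59/5, 33}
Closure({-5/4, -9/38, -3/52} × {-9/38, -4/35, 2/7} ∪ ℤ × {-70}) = (ℤ × {-70}) ∪ ({-5/4, -9/38, -3/52} × {-9/38, -4/35, 2/7})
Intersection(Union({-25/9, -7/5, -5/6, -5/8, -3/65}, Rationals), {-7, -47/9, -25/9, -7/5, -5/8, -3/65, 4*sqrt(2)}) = {-7, -47/9, -25/9, -7/5, -5/8, -3/65}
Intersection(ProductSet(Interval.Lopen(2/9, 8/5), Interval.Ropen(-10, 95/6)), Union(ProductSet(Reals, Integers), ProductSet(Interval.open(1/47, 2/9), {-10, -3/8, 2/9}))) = ProductSet(Interval.Lopen(2/9, 8/5), Range(-10, 16, 1))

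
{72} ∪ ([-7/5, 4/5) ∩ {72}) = {72}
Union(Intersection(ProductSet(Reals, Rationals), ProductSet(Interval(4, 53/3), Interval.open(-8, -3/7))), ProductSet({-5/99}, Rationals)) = Union(ProductSet({-5/99}, Rationals), ProductSet(Interval(4, 53/3), Intersection(Interval.open(-8, -3/7), Rationals)))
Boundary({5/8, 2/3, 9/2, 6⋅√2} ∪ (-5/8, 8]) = {-5/8, 8, 6⋅√2}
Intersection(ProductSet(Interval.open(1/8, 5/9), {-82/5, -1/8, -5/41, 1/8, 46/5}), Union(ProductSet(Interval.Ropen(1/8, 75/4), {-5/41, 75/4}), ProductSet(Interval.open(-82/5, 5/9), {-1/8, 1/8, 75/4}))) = ProductSet(Interval.open(1/8, 5/9), {-1/8, -5/41, 1/8})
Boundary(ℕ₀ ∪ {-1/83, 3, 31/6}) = {-1/83, 31/6} ∪ ℕ₀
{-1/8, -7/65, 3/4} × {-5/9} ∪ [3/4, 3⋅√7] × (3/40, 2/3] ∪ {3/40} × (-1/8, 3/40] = ({-1/8, -7/65, 3/4} × {-5/9}) ∪ ({3/40} × (-1/8, 3/40]) ∪ ([3/4, 3⋅√7] × (3/40, 2/3])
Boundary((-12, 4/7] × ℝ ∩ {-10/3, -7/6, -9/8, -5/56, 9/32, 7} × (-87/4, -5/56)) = {-10/3, -7/6, -9/8, -5/56, 9/32} × [-87/4, -5/56]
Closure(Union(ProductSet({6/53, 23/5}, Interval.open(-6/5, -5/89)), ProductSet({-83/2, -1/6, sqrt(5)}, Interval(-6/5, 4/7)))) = Union(ProductSet({6/53, 23/5}, Interval(-6/5, -5/89)), ProductSet({-83/2, -1/6, sqrt(5)}, Interval(-6/5, 4/7)))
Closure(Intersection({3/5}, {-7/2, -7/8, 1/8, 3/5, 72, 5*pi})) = {3/5}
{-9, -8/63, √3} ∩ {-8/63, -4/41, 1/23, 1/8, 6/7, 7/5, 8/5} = {-8/63}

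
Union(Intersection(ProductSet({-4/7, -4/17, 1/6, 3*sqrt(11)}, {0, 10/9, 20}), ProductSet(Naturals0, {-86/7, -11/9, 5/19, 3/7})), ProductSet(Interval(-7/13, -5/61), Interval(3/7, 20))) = ProductSet(Interval(-7/13, -5/61), Interval(3/7, 20))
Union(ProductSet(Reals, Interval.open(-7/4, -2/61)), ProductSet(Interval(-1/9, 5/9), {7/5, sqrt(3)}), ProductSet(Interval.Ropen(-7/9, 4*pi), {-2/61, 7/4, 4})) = Union(ProductSet(Interval.Ropen(-7/9, 4*pi), {-2/61, 7/4, 4}), ProductSet(Interval(-1/9, 5/9), {7/5, sqrt(3)}), ProductSet(Reals, Interval.open(-7/4, -2/61)))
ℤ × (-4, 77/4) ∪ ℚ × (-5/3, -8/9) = (ℤ × (-4, 77/4)) ∪ (ℚ × (-5/3, -8/9))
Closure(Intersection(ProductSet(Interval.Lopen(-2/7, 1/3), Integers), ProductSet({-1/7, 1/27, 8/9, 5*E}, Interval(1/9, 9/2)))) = ProductSet({-1/7, 1/27}, Range(1, 5, 1))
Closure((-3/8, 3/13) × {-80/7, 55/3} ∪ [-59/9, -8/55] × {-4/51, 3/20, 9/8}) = ([-3/8, 3/13] × {-80/7, 55/3}) ∪ ([-59/9, -8/55] × {-4/51, 3/20, 9/8})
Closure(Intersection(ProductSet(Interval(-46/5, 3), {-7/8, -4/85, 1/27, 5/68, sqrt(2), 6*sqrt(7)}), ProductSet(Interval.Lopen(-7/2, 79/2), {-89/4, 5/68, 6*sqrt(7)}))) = ProductSet(Interval(-7/2, 3), {5/68, 6*sqrt(7)})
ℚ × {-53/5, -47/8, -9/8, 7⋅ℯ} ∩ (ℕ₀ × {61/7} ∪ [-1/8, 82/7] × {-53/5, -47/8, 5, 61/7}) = (ℚ ∩ [-1/8, 82/7]) × {-53/5, -47/8}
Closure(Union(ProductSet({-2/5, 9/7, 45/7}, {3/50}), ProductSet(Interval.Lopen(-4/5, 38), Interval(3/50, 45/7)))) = ProductSet(Interval(-4/5, 38), Interval(3/50, 45/7))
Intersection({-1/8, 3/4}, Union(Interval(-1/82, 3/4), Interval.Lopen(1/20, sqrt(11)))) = {3/4}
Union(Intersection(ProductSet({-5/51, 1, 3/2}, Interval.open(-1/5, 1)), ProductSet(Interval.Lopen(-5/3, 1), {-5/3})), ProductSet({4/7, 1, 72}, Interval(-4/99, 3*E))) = ProductSet({4/7, 1, 72}, Interval(-4/99, 3*E))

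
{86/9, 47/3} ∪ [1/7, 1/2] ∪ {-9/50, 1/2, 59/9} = {-9/50, 59/9, 86/9, 47/3} ∪ [1/7, 1/2]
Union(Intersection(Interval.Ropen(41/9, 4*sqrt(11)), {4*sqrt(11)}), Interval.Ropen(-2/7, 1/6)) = Interval.Ropen(-2/7, 1/6)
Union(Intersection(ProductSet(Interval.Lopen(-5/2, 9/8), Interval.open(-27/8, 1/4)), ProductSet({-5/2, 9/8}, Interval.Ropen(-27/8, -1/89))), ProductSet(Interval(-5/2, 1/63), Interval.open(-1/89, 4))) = Union(ProductSet({9/8}, Interval.open(-27/8, -1/89)), ProductSet(Interval(-5/2, 1/63), Interval.open(-1/89, 4)))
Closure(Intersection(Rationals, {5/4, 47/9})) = {5/4, 47/9}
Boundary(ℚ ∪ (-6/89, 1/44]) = (-∞, -6/89] ∪ [1/44, ∞)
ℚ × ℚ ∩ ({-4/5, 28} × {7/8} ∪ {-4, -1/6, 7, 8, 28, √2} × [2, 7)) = ({-4/5, 28} × {7/8}) ∪ ({-4, -1/6, 7, 8, 28} × (ℚ ∩ [2, 7)))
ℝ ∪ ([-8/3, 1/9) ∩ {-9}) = ℝ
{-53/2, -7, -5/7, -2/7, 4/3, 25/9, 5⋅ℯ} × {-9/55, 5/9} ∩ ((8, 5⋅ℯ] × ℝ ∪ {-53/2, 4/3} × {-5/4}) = {5⋅ℯ} × {-9/55, 5/9}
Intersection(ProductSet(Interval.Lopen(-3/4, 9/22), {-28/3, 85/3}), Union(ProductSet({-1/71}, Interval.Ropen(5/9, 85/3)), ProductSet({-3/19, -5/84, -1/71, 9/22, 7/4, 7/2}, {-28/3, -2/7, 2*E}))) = ProductSet({-3/19, -5/84, -1/71, 9/22}, {-28/3})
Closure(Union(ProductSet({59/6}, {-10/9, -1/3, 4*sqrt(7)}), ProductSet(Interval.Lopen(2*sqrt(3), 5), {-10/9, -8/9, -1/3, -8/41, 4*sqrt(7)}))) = Union(ProductSet({59/6}, {-10/9, -1/3, 4*sqrt(7)}), ProductSet(Interval(2*sqrt(3), 5), {-10/9, -8/9, -1/3, -8/41, 4*sqrt(7)}))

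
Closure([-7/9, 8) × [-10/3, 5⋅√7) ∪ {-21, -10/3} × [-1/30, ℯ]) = ({-21, -10/3} × [-1/30, ℯ]) ∪ ({-7/9, 8} × [-10/3, 5⋅√7]) ∪ ([-7/9, 8] × {-10/3, 5⋅√7}) ∪ ([-7/9, 8) × [-10/3, 5⋅√7))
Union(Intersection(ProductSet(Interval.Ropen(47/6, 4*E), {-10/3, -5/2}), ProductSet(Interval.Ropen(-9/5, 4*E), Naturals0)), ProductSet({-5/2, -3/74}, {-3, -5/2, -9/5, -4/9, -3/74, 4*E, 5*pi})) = ProductSet({-5/2, -3/74}, {-3, -5/2, -9/5, -4/9, -3/74, 4*E, 5*pi})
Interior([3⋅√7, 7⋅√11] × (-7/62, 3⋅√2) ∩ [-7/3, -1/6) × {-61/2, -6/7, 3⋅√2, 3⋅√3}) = ∅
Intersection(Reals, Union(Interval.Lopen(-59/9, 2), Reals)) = Reals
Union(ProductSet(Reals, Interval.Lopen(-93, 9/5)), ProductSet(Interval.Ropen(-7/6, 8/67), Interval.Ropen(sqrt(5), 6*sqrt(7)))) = Union(ProductSet(Interval.Ropen(-7/6, 8/67), Interval.Ropen(sqrt(5), 6*sqrt(7))), ProductSet(Reals, Interval.Lopen(-93, 9/5)))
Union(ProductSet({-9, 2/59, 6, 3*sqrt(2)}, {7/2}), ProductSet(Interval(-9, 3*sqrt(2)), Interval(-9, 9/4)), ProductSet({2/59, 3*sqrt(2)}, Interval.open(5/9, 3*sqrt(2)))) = Union(ProductSet({2/59, 3*sqrt(2)}, Interval.open(5/9, 3*sqrt(2))), ProductSet({-9, 2/59, 6, 3*sqrt(2)}, {7/2}), ProductSet(Interval(-9, 3*sqrt(2)), Interval(-9, 9/4)))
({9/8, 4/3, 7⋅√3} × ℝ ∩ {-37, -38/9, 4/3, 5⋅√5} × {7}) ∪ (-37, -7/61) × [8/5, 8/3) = ({4/3} × {7}) ∪ ((-37, -7/61) × [8/5, 8/3))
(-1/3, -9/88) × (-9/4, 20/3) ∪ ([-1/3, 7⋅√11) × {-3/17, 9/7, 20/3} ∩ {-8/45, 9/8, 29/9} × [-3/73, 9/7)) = (-1/3, -9/88) × (-9/4, 20/3)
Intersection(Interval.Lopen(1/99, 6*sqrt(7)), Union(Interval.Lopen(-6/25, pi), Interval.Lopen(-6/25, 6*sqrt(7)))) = Interval.Lopen(1/99, 6*sqrt(7))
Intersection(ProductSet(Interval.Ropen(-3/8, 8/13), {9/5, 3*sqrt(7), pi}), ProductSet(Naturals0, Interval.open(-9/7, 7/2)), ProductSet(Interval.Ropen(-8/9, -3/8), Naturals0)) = EmptySet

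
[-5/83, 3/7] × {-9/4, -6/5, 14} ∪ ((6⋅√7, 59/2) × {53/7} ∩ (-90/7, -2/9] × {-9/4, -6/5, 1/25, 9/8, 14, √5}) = [-5/83, 3/7] × {-9/4, -6/5, 14}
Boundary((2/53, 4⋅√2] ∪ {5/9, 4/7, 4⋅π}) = {2/53, 4⋅√2, 4⋅π}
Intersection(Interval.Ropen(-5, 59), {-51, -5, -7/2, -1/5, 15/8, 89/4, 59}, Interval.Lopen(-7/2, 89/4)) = {-1/5, 15/8, 89/4}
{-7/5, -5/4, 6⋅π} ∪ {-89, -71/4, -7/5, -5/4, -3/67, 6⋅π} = {-89, -71/4, -7/5, -5/4, -3/67, 6⋅π}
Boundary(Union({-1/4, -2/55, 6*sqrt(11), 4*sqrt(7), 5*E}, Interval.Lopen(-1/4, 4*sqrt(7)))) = {-1/4, 6*sqrt(11), 4*sqrt(7), 5*E}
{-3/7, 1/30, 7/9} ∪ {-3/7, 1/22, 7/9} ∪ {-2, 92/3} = {-2, -3/7, 1/30, 1/22, 7/9, 92/3}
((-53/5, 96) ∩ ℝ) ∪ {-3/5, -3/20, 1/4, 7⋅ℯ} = (-53/5, 96)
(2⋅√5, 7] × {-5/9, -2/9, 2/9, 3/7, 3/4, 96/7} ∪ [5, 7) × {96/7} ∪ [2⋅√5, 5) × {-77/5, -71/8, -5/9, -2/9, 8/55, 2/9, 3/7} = ((2⋅√5, 7] × {-5/9, -2/9, 2/9, 3/7, 3/4, 96/7}) ∪ ([2⋅√5, 5) × {-77/5, -71/8, -5/9, -2/9, 8/55, 2/9, 3/7})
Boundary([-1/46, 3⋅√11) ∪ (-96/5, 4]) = {-96/5, 3⋅√11}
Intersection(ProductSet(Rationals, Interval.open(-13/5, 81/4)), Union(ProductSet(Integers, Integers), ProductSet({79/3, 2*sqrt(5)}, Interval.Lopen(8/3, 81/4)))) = Union(ProductSet({79/3}, Interval.open(8/3, 81/4)), ProductSet(Integers, Range(-2, 21, 1)))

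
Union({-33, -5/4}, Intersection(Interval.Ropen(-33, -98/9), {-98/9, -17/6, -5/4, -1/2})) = {-33, -5/4}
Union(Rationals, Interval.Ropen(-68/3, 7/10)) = Union(Interval(-68/3, 7/10), Rationals)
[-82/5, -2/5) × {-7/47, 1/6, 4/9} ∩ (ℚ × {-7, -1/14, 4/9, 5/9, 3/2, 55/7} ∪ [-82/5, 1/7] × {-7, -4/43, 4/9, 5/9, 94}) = [-82/5, -2/5) × {4/9}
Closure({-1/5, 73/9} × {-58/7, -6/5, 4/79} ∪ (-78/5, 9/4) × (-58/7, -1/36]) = ({-1/5, 73/9} × {-58/7, -6/5, 4/79}) ∪ ({-78/5, 9/4} × [-58/7, -1/36]) ∪ ([-78/5, 9/4] × {-58/7, -1/36}) ∪ ((-78/5, 9/4) × (-58/7, -1/36])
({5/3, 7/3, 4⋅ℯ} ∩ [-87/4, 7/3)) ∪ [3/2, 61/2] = [3/2, 61/2]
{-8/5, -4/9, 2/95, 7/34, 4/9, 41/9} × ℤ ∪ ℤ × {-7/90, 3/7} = (ℤ × {-7/90, 3/7}) ∪ ({-8/5, -4/9, 2/95, 7/34, 4/9, 41/9} × ℤ)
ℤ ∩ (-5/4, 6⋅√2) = {-1, 0, …, 8}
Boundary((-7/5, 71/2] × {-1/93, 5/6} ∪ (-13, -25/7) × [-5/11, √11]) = ([-7/5, 71/2] × {-1/93, 5/6}) ∪ ({-13, -25/7} × [-5/11, √11]) ∪ ([-13, -25/7] × {-5/11, √11})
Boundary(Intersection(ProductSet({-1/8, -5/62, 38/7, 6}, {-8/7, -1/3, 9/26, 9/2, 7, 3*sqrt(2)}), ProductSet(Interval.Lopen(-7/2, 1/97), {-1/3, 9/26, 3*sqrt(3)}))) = ProductSet({-1/8, -5/62}, {-1/3, 9/26})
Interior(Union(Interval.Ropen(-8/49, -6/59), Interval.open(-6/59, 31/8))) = Union(Interval.open(-8/49, -6/59), Interval.open(-6/59, 31/8))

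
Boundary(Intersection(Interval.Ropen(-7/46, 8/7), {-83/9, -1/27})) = {-1/27}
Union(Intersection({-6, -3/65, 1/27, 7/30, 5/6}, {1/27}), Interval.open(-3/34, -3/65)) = Union({1/27}, Interval.open(-3/34, -3/65))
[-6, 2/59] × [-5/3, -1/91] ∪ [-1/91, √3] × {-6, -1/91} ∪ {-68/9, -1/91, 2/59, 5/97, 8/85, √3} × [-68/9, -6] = ([-6, 2/59] × [-5/3, -1/91]) ∪ ([-1/91, √3] × {-6, -1/91}) ∪ ({-68/9, -1/91, 2/59, 5/97, 8/85, √3} × [-68/9, -6])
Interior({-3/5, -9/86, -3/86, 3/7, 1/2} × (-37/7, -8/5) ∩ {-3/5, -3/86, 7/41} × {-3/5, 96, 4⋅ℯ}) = ∅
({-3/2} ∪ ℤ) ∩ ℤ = ℤ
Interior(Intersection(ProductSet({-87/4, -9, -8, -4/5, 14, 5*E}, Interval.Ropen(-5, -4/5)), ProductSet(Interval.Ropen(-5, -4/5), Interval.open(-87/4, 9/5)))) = EmptySet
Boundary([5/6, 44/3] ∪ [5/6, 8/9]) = {5/6, 44/3}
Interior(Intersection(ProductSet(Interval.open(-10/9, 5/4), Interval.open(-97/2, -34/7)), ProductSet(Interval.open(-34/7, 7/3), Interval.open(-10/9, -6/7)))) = EmptySet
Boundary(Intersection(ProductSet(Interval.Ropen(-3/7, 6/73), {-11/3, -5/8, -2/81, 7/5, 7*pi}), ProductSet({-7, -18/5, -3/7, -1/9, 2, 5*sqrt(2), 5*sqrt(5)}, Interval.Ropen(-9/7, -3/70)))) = ProductSet({-3/7, -1/9}, {-5/8})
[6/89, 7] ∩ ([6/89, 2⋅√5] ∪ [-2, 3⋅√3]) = [6/89, 3⋅√3]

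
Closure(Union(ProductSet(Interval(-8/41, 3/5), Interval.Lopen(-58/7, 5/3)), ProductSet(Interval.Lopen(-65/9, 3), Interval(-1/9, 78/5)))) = Union(ProductSet(Interval(-65/9, 3), Interval(-1/9, 78/5)), ProductSet(Interval(-8/41, 3/5), Interval(-58/7, 5/3)))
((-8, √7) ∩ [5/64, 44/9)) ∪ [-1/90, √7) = [-1/90, √7)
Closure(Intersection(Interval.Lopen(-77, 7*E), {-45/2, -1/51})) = {-45/2, -1/51}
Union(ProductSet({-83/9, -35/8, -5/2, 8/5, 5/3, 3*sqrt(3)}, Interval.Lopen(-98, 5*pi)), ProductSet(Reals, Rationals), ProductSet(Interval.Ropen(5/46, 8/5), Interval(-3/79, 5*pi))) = Union(ProductSet({-83/9, -35/8, -5/2, 8/5, 5/3, 3*sqrt(3)}, Interval.Lopen(-98, 5*pi)), ProductSet(Interval.Ropen(5/46, 8/5), Interval(-3/79, 5*pi)), ProductSet(Reals, Rationals))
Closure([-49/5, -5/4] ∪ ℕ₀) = [-49/5, -5/4] ∪ ℕ₀ ∪ (ℕ₀ \ (-49/5, -5/4))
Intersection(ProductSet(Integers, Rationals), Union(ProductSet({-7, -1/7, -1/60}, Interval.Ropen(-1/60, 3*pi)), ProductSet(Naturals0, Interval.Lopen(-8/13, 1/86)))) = Union(ProductSet({-7}, Intersection(Interval.Ropen(-1/60, 3*pi), Rationals)), ProductSet(Naturals0, Intersection(Interval.Lopen(-8/13, 1/86), Rationals)))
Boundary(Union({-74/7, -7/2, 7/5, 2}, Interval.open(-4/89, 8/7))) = {-74/7, -7/2, -4/89, 8/7, 7/5, 2}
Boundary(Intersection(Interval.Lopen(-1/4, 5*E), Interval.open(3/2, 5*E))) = {3/2, 5*E}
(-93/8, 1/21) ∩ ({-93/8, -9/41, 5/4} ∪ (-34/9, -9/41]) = (-34/9, -9/41]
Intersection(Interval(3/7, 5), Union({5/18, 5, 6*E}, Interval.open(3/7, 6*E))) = Interval.Lopen(3/7, 5)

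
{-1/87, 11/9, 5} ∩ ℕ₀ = {5}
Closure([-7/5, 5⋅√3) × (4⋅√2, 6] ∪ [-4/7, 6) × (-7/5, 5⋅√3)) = ([-4/7, 6] × {-7/5, 5⋅√3}) ∪ ([-4/7, 6) × (-7/5, 5⋅√3)) ∪ ({-7/5, 5⋅√3} × [4⋅√2, 6]) ∪ ([-7/5, 5⋅√3) × (4⋅√2, 6]) ∪ ({-4/7, 6} × ([-7/5, 4⋅√2] ∪ [6, 5⋅√3])) ∪ (([-7/5, -4/7] ∪ [6, 5⋅√3]) × {6, 4⋅√2})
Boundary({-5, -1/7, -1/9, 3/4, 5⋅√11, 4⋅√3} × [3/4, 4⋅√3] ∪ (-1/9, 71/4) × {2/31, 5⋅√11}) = ([-1/9, 71/4] × {2/31, 5⋅√11}) ∪ ({-5, -1/7, -1/9, 3/4, 5⋅√11, 4⋅√3} × [3/4, 4⋅√3])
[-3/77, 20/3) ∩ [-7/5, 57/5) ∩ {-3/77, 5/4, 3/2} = {-3/77, 5/4, 3/2}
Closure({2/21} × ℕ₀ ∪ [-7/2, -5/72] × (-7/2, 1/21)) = ({2/21} × ℕ₀) ∪ ([-7/2, -5/72] × [-7/2, 1/21])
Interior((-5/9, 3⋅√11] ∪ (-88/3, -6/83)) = (-88/3, 3⋅√11)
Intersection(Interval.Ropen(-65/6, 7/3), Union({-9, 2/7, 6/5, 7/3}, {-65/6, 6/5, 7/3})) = {-65/6, -9, 2/7, 6/5}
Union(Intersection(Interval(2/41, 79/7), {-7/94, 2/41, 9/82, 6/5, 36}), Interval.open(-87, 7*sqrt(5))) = Interval.open(-87, 7*sqrt(5))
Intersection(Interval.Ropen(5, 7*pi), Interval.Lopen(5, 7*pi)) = Interval.open(5, 7*pi)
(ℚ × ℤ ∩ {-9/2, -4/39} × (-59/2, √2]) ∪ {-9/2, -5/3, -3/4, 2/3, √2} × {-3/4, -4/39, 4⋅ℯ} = ({-9/2, -4/39} × {-29, -28, …, 1}) ∪ ({-9/2, -5/3, -3/4, 2/3, √2} × {-3/4, -4/39, 4⋅ℯ})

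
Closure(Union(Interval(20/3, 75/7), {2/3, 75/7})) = Union({2/3}, Interval(20/3, 75/7))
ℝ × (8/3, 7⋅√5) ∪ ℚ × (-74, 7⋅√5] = (ℚ × (-74, 7⋅√5]) ∪ (ℝ × (8/3, 7⋅√5))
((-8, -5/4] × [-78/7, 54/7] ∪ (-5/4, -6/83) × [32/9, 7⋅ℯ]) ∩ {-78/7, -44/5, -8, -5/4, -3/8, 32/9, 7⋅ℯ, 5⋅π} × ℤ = ({-5/4} × {-11, -10, …, 7}) ∪ ({-3/8} × {4, 5, …, 19})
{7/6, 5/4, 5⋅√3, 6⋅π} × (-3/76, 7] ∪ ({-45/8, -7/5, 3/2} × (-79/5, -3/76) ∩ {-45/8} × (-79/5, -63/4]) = ({-45/8} × (-79/5, -63/4]) ∪ ({7/6, 5/4, 5⋅√3, 6⋅π} × (-3/76, 7])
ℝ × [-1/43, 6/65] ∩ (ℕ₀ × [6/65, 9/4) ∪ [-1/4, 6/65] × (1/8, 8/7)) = ℕ₀ × {6/65}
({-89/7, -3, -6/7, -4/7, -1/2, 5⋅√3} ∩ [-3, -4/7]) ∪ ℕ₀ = {-3, -6/7, -4/7} ∪ ℕ₀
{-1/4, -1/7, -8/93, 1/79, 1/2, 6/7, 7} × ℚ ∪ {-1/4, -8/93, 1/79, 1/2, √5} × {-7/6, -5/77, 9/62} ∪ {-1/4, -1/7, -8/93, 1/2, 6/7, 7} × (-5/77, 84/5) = ({-1/4, -1/7, -8/93, 1/79, 1/2, 6/7, 7} × ℚ) ∪ ({-1/4, -8/93, 1/79, 1/2, √5} × {-7/6, -5/77, 9/62}) ∪ ({-1/4, -1/7, -8/93, 1/2, 6/7, 7} × (-5/77, 84/5))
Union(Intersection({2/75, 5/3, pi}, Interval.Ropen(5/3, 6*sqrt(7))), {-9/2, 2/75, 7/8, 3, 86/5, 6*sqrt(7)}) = {-9/2, 2/75, 7/8, 5/3, 3, 86/5, 6*sqrt(7), pi}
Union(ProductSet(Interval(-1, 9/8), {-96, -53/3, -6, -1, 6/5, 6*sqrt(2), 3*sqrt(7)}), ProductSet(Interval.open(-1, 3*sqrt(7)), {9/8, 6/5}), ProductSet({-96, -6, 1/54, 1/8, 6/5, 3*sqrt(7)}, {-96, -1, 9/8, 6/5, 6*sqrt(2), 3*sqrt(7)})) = Union(ProductSet({-96, -6, 1/54, 1/8, 6/5, 3*sqrt(7)}, {-96, -1, 9/8, 6/5, 6*sqrt(2), 3*sqrt(7)}), ProductSet(Interval(-1, 9/8), {-96, -53/3, -6, -1, 6/5, 6*sqrt(2), 3*sqrt(7)}), ProductSet(Interval.open(-1, 3*sqrt(7)), {9/8, 6/5}))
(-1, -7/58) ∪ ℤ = ℤ ∪ [-1, -7/58)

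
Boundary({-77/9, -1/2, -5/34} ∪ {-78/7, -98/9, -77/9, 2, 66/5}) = {-78/7, -98/9, -77/9, -1/2, -5/34, 2, 66/5}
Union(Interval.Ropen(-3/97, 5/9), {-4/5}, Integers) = Union({-4/5}, Integers, Interval.Ropen(-3/97, 5/9))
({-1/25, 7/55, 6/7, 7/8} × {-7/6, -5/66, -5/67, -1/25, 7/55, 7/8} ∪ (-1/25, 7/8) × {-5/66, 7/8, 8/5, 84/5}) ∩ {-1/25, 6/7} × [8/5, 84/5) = {6/7} × {8/5}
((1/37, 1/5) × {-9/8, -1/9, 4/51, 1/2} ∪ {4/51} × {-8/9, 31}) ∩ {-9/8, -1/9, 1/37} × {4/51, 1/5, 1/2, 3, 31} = ∅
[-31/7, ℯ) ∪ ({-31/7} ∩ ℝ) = [-31/7, ℯ)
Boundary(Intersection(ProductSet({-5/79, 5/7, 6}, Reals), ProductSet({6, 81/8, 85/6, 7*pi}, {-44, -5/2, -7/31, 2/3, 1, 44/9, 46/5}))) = ProductSet({6}, {-44, -5/2, -7/31, 2/3, 1, 44/9, 46/5})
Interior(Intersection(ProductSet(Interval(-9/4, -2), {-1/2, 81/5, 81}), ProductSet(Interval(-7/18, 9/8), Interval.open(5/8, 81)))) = EmptySet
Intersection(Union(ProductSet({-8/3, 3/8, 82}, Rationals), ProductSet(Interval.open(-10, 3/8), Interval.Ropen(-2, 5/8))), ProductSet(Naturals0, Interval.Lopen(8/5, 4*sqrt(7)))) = ProductSet({82}, Intersection(Interval.Lopen(8/5, 4*sqrt(7)), Rationals))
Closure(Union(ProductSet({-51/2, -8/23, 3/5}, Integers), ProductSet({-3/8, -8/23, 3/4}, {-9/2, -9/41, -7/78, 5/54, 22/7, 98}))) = Union(ProductSet({-51/2, -8/23, 3/5}, Integers), ProductSet({-3/8, -8/23, 3/4}, {-9/2, -9/41, -7/78, 5/54, 22/7, 98}))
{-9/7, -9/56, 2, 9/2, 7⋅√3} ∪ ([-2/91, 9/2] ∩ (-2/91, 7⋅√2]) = {-9/7, -9/56, 7⋅√3} ∪ (-2/91, 9/2]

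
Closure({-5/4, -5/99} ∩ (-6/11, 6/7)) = {-5/99}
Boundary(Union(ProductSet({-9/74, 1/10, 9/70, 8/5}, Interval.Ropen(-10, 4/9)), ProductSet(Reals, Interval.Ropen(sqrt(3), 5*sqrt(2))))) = Union(ProductSet({-9/74, 1/10, 9/70, 8/5}, Interval(-10, 4/9)), ProductSet(Reals, {5*sqrt(2), sqrt(3)}))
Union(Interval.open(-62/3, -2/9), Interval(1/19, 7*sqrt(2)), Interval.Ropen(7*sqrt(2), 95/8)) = Union(Interval.open(-62/3, -2/9), Interval.Ropen(1/19, 95/8))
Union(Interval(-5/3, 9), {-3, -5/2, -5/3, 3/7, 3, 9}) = Union({-3, -5/2}, Interval(-5/3, 9))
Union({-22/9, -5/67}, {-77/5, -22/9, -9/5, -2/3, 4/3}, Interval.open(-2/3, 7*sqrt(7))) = Union({-77/5, -22/9, -9/5}, Interval.Ropen(-2/3, 7*sqrt(7)))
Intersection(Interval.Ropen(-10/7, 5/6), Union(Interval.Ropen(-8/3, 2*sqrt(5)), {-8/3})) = Interval.Ropen(-10/7, 5/6)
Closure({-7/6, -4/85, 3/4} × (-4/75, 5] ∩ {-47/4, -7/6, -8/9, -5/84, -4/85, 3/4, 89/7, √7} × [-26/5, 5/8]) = {-7/6, -4/85, 3/4} × [-4/75, 5/8]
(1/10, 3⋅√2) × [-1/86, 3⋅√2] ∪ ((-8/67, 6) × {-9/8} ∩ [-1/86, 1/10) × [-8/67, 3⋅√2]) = (1/10, 3⋅√2) × [-1/86, 3⋅√2]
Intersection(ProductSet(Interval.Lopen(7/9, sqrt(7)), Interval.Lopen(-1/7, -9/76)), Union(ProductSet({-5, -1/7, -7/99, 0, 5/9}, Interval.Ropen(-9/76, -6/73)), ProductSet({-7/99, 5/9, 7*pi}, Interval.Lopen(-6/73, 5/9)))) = EmptySet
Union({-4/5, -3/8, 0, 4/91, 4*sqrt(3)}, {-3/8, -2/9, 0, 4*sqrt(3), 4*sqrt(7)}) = {-4/5, -3/8, -2/9, 0, 4/91, 4*sqrt(3), 4*sqrt(7)}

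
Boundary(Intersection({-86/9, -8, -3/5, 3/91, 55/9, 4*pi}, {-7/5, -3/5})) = {-3/5}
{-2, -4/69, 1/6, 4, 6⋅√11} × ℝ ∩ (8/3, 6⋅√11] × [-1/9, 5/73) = {4, 6⋅√11} × [-1/9, 5/73)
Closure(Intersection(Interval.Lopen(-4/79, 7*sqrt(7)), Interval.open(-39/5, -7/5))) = EmptySet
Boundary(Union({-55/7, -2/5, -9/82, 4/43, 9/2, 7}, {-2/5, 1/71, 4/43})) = {-55/7, -2/5, -9/82, 1/71, 4/43, 9/2, 7}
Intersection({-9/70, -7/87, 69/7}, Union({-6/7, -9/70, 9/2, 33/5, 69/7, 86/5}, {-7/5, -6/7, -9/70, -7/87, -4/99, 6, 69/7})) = {-9/70, -7/87, 69/7}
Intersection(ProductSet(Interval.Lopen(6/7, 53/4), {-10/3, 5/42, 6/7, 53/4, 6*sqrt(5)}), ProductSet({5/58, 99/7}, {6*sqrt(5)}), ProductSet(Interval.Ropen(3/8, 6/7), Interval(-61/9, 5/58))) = EmptySet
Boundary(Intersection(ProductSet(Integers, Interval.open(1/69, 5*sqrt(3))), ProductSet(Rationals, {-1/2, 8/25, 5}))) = ProductSet(Integers, {8/25, 5})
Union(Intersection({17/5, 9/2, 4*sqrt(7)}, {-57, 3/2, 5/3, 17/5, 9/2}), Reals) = Reals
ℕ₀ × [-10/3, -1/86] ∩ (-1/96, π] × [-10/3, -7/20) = {0, 1, 2, 3} × [-10/3, -7/20)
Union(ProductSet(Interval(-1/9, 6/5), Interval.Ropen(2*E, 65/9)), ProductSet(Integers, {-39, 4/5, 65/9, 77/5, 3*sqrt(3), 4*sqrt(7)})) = Union(ProductSet(Integers, {-39, 4/5, 65/9, 77/5, 3*sqrt(3), 4*sqrt(7)}), ProductSet(Interval(-1/9, 6/5), Interval.Ropen(2*E, 65/9)))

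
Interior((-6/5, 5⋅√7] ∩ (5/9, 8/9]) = (5/9, 8/9)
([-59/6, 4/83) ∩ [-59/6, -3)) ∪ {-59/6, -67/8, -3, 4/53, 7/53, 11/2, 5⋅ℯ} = [-59/6, -3] ∪ {4/53, 7/53, 11/2, 5⋅ℯ}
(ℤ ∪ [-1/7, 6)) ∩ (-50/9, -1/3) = {-5, -4, …, -1}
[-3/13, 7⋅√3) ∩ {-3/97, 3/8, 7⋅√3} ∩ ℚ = {-3/97, 3/8}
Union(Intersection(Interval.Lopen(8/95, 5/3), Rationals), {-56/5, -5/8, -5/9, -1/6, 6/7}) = Union({-56/5, -5/8, -5/9, -1/6}, Intersection(Interval.Lopen(8/95, 5/3), Rationals))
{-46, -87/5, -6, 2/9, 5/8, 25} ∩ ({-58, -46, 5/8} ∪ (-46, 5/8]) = {-46, -87/5, -6, 2/9, 5/8}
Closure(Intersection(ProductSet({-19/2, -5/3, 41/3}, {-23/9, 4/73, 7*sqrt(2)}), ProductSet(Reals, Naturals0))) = EmptySet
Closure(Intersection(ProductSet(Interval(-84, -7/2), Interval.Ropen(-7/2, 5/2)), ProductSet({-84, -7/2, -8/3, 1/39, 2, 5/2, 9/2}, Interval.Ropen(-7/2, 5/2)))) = ProductSet({-84, -7/2}, Interval(-7/2, 5/2))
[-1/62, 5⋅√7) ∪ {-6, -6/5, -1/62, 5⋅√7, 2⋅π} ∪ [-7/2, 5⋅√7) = {-6} ∪ [-7/2, 5⋅√7]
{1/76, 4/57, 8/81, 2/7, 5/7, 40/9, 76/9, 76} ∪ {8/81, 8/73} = {1/76, 4/57, 8/81, 8/73, 2/7, 5/7, 40/9, 76/9, 76}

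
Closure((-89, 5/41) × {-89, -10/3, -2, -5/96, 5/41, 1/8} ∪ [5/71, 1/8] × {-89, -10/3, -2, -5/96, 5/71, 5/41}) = ([-89, 5/41] × {-89, -10/3, -2, -5/96, 5/41, 1/8}) ∪ ([5/71, 1/8] × {-89, -10/3, -2, -5/96, 5/71, 5/41})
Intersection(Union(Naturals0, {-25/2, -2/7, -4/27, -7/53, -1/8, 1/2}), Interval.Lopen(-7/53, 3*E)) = Union({-1/8, 1/2}, Range(0, 9, 1))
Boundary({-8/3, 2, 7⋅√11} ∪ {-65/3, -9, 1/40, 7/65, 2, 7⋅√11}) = {-65/3, -9, -8/3, 1/40, 7/65, 2, 7⋅√11}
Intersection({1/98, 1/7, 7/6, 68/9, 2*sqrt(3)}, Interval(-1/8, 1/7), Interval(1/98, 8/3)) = {1/98, 1/7}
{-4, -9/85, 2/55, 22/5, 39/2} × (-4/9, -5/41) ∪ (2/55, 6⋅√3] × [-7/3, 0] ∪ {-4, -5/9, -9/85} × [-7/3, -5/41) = ({-4, -5/9, -9/85} × [-7/3, -5/41)) ∪ ({-4, -9/85, 2/55, 22/5, 39/2} × (-4/9, -5/41)) ∪ ((2/55, 6⋅√3] × [-7/3, 0])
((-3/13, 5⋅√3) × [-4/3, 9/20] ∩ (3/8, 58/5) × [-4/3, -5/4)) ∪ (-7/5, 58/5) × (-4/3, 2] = ((-7/5, 58/5) × (-4/3, 2]) ∪ ((3/8, 5⋅√3) × [-4/3, -5/4))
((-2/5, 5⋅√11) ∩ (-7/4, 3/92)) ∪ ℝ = (-∞, ∞)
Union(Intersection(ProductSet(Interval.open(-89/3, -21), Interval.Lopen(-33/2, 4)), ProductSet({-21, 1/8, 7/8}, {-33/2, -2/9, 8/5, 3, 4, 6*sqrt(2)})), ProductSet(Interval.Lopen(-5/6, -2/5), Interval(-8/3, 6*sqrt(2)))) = ProductSet(Interval.Lopen(-5/6, -2/5), Interval(-8/3, 6*sqrt(2)))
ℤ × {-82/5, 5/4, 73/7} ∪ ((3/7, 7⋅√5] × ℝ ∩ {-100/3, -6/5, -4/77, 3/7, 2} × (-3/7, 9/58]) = (ℤ × {-82/5, 5/4, 73/7}) ∪ ({2} × (-3/7, 9/58])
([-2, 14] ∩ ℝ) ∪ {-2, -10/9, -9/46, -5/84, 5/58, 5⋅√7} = [-2, 14]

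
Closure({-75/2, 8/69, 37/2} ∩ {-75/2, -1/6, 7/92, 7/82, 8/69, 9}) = {-75/2, 8/69}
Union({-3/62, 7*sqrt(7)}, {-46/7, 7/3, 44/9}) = {-46/7, -3/62, 7/3, 44/9, 7*sqrt(7)}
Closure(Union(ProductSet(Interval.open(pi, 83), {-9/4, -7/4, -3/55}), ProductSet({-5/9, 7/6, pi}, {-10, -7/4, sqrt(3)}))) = Union(ProductSet({-5/9, 7/6, pi}, {-10, -7/4, sqrt(3)}), ProductSet(Interval(pi, 83), {-9/4, -7/4, -3/55}))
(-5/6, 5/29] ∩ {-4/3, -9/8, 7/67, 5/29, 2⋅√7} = {7/67, 5/29}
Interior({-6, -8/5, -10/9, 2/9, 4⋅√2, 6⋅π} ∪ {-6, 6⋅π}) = ∅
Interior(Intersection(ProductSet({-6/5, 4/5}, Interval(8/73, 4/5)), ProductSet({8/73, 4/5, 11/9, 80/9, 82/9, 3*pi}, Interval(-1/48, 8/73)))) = EmptySet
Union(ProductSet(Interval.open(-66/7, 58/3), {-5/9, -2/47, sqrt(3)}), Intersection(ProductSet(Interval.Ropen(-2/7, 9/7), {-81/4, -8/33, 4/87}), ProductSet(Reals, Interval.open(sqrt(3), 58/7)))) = ProductSet(Interval.open(-66/7, 58/3), {-5/9, -2/47, sqrt(3)})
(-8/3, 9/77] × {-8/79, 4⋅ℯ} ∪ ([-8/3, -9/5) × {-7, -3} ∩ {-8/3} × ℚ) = ({-8/3} × {-7, -3}) ∪ ((-8/3, 9/77] × {-8/79, 4⋅ℯ})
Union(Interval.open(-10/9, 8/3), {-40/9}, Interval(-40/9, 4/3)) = Interval.Ropen(-40/9, 8/3)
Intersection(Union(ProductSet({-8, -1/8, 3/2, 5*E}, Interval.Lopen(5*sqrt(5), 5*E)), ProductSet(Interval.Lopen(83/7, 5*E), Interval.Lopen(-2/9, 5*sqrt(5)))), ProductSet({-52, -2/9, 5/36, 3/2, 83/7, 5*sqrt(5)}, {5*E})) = ProductSet({3/2}, {5*E})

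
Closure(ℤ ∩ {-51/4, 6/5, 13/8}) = ∅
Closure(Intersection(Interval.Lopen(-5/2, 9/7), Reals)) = Interval(-5/2, 9/7)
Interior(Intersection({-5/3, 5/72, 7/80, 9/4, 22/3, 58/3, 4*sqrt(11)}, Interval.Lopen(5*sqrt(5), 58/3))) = EmptySet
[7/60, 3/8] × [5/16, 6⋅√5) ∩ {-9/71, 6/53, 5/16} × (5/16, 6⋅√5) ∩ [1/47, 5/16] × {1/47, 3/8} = {5/16} × {3/8}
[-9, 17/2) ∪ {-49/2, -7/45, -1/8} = {-49/2} ∪ [-9, 17/2)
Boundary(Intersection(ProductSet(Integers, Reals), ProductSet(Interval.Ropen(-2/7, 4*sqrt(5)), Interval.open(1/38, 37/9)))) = ProductSet(Range(0, 9, 1), Interval(1/38, 37/9))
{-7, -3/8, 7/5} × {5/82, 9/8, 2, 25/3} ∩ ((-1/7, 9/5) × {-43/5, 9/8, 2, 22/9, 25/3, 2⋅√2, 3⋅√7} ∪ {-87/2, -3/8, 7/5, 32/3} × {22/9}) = {7/5} × {9/8, 2, 25/3}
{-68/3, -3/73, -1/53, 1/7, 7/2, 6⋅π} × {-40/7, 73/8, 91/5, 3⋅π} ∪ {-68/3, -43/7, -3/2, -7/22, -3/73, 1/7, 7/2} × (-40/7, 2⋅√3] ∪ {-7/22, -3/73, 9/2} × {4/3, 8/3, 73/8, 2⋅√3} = ({-7/22, -3/73, 9/2} × {4/3, 8/3, 73/8, 2⋅√3}) ∪ ({-68/3, -3/73, -1/53, 1/7, 7/2, 6⋅π} × {-40/7, 73/8, 91/5, 3⋅π}) ∪ ({-68/3, -43/7, -3/2, -7/22, -3/73, 1/7, 7/2} × (-40/7, 2⋅√3])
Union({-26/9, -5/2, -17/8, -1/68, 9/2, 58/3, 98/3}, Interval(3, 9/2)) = Union({-26/9, -5/2, -17/8, -1/68, 58/3, 98/3}, Interval(3, 9/2))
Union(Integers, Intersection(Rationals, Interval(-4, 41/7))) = Union(Integers, Intersection(Interval(-4, 41/7), Rationals))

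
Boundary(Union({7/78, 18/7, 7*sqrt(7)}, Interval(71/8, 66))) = {7/78, 18/7, 71/8, 66}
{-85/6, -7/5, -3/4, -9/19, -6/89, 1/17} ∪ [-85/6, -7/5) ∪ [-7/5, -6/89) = [-85/6, -6/89] ∪ {1/17}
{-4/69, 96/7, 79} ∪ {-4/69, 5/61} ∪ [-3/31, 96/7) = [-3/31, 96/7] ∪ {79}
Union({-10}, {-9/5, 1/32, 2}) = {-10, -9/5, 1/32, 2}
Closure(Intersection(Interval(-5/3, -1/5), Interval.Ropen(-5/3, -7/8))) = Interval(-5/3, -7/8)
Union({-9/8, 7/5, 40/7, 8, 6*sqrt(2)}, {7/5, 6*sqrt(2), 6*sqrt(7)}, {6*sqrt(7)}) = {-9/8, 7/5, 40/7, 8, 6*sqrt(2), 6*sqrt(7)}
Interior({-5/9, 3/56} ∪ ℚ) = ∅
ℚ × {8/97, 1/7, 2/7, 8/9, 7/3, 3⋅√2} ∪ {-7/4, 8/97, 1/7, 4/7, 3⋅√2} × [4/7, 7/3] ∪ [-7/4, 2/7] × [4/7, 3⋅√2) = (ℚ × {8/97, 1/7, 2/7, 8/9, 7/3, 3⋅√2}) ∪ ([-7/4, 2/7] × [4/7, 3⋅√2)) ∪ ({-7/4, 8/97, 1/7, 4/7, 3⋅√2} × [4/7, 7/3])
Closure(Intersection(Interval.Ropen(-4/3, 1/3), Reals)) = Interval(-4/3, 1/3)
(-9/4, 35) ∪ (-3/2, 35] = (-9/4, 35]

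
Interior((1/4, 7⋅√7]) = (1/4, 7⋅√7)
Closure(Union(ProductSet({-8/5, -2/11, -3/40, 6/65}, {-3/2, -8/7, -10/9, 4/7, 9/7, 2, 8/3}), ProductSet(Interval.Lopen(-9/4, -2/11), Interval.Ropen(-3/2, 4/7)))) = Union(ProductSet({-9/4, -2/11}, Interval(-3/2, 4/7)), ProductSet({-8/5, -2/11, -3/40, 6/65}, {-3/2, -8/7, -10/9, 4/7, 9/7, 2, 8/3}), ProductSet(Interval(-9/4, -2/11), {-3/2, 4/7}), ProductSet(Interval.Lopen(-9/4, -2/11), Interval.Ropen(-3/2, 4/7)))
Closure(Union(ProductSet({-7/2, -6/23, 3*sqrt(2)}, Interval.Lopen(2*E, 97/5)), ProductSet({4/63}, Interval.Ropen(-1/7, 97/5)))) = Union(ProductSet({4/63}, Interval(-1/7, 97/5)), ProductSet({-7/2, -6/23, 3*sqrt(2)}, Interval(2*E, 97/5)))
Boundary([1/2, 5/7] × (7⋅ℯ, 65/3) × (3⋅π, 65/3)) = ([1/2, 5/7] × [7⋅ℯ, 65/3] × {65/3, 3⋅π}) ∪ ((({1/2, 5/7} × [7⋅ℯ, 65/3]) ∪ ([1/2, 5/7] × {65/3, 7⋅ℯ})) × [3⋅π, 65/3])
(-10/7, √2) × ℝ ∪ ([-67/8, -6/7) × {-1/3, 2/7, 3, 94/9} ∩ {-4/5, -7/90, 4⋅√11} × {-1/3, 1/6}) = (-10/7, √2) × ℝ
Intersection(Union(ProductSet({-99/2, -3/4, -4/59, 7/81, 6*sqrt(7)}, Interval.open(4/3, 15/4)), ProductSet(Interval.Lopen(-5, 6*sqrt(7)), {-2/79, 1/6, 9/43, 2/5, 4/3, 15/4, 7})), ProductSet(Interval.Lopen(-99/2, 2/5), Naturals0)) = Union(ProductSet({-3/4, -4/59, 7/81}, Range(2, 4, 1)), ProductSet(Interval.Lopen(-5, 2/5), {7}))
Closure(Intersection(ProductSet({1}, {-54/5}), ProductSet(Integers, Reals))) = ProductSet({1}, {-54/5})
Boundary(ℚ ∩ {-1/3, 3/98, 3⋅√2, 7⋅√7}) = {-1/3, 3/98}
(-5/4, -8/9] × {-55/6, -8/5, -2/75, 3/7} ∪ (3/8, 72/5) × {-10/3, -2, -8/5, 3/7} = ((-5/4, -8/9] × {-55/6, -8/5, -2/75, 3/7}) ∪ ((3/8, 72/5) × {-10/3, -2, -8/5, 3/7})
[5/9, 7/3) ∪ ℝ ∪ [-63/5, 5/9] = (-∞, ∞)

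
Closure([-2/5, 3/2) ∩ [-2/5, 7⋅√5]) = [-2/5, 3/2]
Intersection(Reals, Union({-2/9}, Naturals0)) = Union({-2/9}, Naturals0)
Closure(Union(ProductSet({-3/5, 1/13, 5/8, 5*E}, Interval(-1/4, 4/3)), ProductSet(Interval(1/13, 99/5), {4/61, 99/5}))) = Union(ProductSet({-3/5, 1/13, 5/8, 5*E}, Interval(-1/4, 4/3)), ProductSet(Interval(1/13, 99/5), {4/61, 99/5}))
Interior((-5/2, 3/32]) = (-5/2, 3/32)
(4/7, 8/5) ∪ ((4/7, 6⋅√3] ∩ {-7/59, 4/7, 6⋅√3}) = (4/7, 8/5) ∪ {6⋅√3}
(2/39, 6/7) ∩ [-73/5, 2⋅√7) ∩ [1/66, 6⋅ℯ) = (2/39, 6/7)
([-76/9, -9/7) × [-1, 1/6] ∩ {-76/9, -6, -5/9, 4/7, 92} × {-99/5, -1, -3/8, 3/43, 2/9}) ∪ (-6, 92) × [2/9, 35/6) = ({-76/9, -6} × {-1, -3/8, 3/43}) ∪ ((-6, 92) × [2/9, 35/6))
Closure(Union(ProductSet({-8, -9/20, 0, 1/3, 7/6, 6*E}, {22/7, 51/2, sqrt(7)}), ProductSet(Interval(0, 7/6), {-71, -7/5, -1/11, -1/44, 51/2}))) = Union(ProductSet({-8, -9/20, 0, 1/3, 7/6, 6*E}, {22/7, 51/2, sqrt(7)}), ProductSet(Interval(0, 7/6), {-71, -7/5, -1/11, -1/44, 51/2}))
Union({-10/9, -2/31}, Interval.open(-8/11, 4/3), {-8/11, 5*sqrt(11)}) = Union({-10/9, 5*sqrt(11)}, Interval.Ropen(-8/11, 4/3))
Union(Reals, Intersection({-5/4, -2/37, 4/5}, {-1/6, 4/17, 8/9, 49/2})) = Reals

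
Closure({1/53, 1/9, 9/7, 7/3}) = {1/53, 1/9, 9/7, 7/3}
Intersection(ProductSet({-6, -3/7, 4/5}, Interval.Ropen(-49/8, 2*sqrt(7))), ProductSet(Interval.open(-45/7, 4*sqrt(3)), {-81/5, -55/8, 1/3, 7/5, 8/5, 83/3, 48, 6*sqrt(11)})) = ProductSet({-6, -3/7, 4/5}, {1/3, 7/5, 8/5})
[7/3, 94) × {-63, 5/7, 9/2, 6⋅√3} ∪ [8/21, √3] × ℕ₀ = ([8/21, √3] × ℕ₀) ∪ ([7/3, 94) × {-63, 5/7, 9/2, 6⋅√3})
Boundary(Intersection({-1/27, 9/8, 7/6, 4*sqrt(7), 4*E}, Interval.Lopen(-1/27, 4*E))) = {9/8, 7/6, 4*sqrt(7), 4*E}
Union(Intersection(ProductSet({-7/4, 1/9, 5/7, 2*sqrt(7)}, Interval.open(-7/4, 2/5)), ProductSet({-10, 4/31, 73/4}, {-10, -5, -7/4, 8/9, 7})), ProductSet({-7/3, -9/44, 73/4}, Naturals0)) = ProductSet({-7/3, -9/44, 73/4}, Naturals0)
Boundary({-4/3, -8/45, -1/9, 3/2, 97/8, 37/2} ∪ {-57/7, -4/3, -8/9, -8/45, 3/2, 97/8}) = {-57/7, -4/3, -8/9, -8/45, -1/9, 3/2, 97/8, 37/2}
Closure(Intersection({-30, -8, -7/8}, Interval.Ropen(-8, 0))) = {-8, -7/8}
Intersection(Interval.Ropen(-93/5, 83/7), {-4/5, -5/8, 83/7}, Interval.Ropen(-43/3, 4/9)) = {-4/5, -5/8}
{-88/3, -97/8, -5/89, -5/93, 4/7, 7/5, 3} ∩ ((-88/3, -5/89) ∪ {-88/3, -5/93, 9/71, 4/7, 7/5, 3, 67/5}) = {-88/3, -97/8, -5/93, 4/7, 7/5, 3}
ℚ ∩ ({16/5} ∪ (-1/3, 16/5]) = ℚ ∩ (-1/3, 16/5]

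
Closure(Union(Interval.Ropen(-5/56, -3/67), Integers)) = Union(Integers, Interval(-5/56, -3/67))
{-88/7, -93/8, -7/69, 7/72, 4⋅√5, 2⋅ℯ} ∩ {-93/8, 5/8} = {-93/8}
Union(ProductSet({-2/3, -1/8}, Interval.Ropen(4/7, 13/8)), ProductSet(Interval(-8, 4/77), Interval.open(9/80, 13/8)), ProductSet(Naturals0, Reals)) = Union(ProductSet(Interval(-8, 4/77), Interval.open(9/80, 13/8)), ProductSet(Naturals0, Reals))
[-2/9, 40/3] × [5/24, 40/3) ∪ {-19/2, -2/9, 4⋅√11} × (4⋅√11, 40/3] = ([-2/9, 40/3] × [5/24, 40/3)) ∪ ({-19/2, -2/9, 4⋅√11} × (4⋅√11, 40/3])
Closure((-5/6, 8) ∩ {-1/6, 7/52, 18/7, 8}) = {-1/6, 7/52, 18/7}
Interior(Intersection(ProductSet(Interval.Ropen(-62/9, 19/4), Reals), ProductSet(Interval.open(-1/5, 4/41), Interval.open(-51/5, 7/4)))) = ProductSet(Interval.open(-1/5, 4/41), Interval.open(-51/5, 7/4))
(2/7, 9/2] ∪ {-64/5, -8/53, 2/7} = {-64/5, -8/53} ∪ [2/7, 9/2]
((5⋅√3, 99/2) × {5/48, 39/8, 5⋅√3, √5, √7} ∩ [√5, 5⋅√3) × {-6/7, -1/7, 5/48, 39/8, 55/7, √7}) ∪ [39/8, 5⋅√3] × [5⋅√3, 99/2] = [39/8, 5⋅√3] × [5⋅√3, 99/2]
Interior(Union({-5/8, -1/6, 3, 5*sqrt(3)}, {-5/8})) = EmptySet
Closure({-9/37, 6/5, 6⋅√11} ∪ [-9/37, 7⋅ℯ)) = [-9/37, 7⋅ℯ] ∪ {6⋅√11}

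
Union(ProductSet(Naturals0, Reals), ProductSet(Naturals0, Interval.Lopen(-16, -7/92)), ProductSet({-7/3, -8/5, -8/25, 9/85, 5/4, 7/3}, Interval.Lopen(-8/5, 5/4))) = Union(ProductSet({-7/3, -8/5, -8/25, 9/85, 5/4, 7/3}, Interval.Lopen(-8/5, 5/4)), ProductSet(Naturals0, Interval(-oo, oo)))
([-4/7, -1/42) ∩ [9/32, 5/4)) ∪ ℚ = ℚ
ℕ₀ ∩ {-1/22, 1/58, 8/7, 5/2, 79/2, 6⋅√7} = ∅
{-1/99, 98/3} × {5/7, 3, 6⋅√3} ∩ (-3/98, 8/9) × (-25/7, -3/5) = ∅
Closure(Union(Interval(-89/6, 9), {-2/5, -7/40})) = Interval(-89/6, 9)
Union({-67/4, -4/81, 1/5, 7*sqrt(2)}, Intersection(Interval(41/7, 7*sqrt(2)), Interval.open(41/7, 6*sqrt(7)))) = Union({-67/4, -4/81, 1/5}, Interval.Lopen(41/7, 7*sqrt(2)))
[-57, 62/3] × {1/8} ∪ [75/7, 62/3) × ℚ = ([75/7, 62/3) × ℚ) ∪ ([-57, 62/3] × {1/8})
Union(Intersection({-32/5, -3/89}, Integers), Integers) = Integers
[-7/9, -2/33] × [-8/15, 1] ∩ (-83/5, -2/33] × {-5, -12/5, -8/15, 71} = [-7/9, -2/33] × {-8/15}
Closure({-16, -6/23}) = {-16, -6/23}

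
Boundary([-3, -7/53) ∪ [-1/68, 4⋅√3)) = {-3, -7/53, -1/68, 4⋅√3}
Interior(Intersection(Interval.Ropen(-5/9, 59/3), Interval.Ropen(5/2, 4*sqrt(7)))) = Interval.open(5/2, 4*sqrt(7))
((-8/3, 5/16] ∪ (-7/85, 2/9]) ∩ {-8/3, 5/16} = {5/16}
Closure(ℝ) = ℝ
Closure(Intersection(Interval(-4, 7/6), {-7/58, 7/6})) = {-7/58, 7/6}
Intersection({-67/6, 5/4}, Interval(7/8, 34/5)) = {5/4}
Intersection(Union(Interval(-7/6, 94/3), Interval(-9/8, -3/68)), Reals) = Interval(-7/6, 94/3)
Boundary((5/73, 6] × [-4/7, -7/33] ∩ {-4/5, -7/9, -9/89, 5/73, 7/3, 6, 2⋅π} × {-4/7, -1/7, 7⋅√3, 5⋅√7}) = {7/3, 6} × {-4/7}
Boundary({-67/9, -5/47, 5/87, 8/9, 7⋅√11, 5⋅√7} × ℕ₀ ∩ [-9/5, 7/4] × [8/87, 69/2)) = {-5/47, 5/87, 8/9} × {1, 2, …, 34}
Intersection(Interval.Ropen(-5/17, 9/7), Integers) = Range(0, 2, 1)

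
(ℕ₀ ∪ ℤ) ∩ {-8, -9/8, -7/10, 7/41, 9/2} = {-8}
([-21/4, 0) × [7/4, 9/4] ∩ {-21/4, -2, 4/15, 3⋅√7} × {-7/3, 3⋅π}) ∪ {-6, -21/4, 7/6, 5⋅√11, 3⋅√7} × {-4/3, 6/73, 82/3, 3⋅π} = {-6, -21/4, 7/6, 5⋅√11, 3⋅√7} × {-4/3, 6/73, 82/3, 3⋅π}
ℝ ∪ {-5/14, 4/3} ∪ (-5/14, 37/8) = (-∞, ∞)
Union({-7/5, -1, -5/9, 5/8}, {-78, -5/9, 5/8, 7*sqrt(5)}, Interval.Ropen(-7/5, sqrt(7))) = Union({-78, 7*sqrt(5)}, Interval.Ropen(-7/5, sqrt(7)))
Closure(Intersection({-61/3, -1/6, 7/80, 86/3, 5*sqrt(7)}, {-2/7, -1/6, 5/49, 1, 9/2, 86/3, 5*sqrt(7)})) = {-1/6, 86/3, 5*sqrt(7)}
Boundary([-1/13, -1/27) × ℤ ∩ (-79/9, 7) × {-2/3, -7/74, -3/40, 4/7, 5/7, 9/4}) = ∅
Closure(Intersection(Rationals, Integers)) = Integers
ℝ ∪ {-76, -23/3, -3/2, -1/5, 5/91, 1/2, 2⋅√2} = ℝ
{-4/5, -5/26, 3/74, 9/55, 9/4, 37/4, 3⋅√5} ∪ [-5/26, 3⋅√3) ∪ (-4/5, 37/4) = [-4/5, 37/4]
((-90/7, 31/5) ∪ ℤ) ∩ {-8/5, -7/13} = {-8/5, -7/13}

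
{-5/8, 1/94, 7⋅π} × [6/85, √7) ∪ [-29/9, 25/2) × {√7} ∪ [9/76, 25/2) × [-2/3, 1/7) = ([-29/9, 25/2) × {√7}) ∪ ([9/76, 25/2) × [-2/3, 1/7)) ∪ ({-5/8, 1/94, 7⋅π} × [6/85, √7))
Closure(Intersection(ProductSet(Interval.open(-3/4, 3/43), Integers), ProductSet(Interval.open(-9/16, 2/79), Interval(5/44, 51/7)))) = ProductSet(Interval(-9/16, 2/79), Range(1, 8, 1))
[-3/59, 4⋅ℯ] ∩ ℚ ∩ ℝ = ℚ ∩ [-3/59, 4⋅ℯ]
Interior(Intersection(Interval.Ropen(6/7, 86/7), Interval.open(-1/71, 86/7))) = Interval.open(6/7, 86/7)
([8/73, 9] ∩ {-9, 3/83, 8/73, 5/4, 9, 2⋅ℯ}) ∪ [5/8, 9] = {8/73} ∪ [5/8, 9]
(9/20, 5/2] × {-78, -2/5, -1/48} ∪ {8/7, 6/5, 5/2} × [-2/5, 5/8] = ({8/7, 6/5, 5/2} × [-2/5, 5/8]) ∪ ((9/20, 5/2] × {-78, -2/5, -1/48})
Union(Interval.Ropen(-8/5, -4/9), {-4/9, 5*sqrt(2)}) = Union({5*sqrt(2)}, Interval(-8/5, -4/9))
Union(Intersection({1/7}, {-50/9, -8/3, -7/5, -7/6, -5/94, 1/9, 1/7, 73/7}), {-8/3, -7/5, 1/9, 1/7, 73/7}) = {-8/3, -7/5, 1/9, 1/7, 73/7}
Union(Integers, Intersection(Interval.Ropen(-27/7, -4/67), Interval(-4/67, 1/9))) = Integers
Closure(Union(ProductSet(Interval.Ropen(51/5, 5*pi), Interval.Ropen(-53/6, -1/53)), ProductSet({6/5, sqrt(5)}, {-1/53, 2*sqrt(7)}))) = Union(ProductSet({6/5, sqrt(5)}, {-1/53, 2*sqrt(7)}), ProductSet({51/5, 5*pi}, Interval(-53/6, -1/53)), ProductSet(Interval(51/5, 5*pi), {-53/6, -1/53}), ProductSet(Interval.Ropen(51/5, 5*pi), Interval.Ropen(-53/6, -1/53)))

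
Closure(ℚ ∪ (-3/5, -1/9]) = ℚ ∪ (-∞, ∞)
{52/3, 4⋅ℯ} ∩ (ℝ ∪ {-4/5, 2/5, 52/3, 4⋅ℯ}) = {52/3, 4⋅ℯ}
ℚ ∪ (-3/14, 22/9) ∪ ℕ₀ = ℚ ∪ [-3/14, 22/9]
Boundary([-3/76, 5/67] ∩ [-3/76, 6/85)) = {-3/76, 6/85}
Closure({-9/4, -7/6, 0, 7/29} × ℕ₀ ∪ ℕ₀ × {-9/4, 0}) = (ℕ₀ × {-9/4, 0}) ∪ ({-9/4, -7/6, 0, 7/29} × ℕ₀)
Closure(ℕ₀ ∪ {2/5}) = ℕ₀ ∪ {2/5}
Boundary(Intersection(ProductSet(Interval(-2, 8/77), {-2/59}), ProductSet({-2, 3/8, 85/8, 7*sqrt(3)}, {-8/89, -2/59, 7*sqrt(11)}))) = ProductSet({-2}, {-2/59})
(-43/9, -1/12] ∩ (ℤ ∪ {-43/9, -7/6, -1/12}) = {-4, -3, -2, -1} ∪ {-7/6, -1/12}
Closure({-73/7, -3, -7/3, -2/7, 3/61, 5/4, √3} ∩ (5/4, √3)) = ∅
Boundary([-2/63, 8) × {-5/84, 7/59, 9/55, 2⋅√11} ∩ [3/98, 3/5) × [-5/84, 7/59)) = [3/98, 3/5] × {-5/84}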